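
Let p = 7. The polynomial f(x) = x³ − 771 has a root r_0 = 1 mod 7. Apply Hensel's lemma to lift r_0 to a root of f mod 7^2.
r_1 = 29 (mod 49)

Hensel: r_{i+1} = r_i − f(r_i)/f′(r_i) mod 7^{i+2}, where f′(x) = 3x². Iterate:
  r_0 = 1 (mod 7)
  r_1 = 29 (mod 49)
Final: r = 29 with f(r) ≡ 0 mod 7^2.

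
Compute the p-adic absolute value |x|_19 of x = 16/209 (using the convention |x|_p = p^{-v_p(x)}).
|16/209|_19 = 19

Step 1 — compute v_19(x) by factoring powers of 19 out of the numerator and denominator: v_19(16/209) = -1. Step 2 — apply |x|_p = p^{-v_p(x)} = 19^{1} = 19.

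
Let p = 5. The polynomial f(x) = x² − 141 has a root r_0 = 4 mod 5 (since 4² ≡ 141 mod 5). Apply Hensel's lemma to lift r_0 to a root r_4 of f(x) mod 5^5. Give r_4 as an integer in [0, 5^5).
r_4 = 2754 (mod 3125)

Hensel's recurrence: r_{i+1} = r_i − f(r_i)·(f′(r_i))^{-1} mod 5^{i+2}, with f′(x) = 2x. Iterate:
  r_0 = 4 (mod 5)
  r_1 = 4 (mod 25)
  r_2 = 4 (mod 125)
  r_3 = 254 (mod 625)
  r_4 = 2754 (mod 3125)
Final: r_4 = 2754, and one checks f(r_4) ≡ 0 mod 5^5.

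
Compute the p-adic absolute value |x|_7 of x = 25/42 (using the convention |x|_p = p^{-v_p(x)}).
|25/42|_7 = 7

Step 1 — compute v_7(x) by factoring powers of 7 out of the numerator and denominator: v_7(25/42) = -1. Step 2 — apply |x|_p = p^{-v_p(x)} = 7^{1} = 7.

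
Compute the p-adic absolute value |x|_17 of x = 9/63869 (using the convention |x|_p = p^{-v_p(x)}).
|9/63869|_17 = 4913

Step 1 — compute v_17(x) by factoring powers of 17 out of the numerator and denominator: v_17(9/63869) = -3. Step 2 — apply |x|_p = p^{-v_p(x)} = 17^{3} = 4913.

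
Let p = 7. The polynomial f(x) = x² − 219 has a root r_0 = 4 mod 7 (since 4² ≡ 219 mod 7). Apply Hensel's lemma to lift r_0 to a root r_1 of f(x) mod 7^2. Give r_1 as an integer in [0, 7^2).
r_1 = 11 (mod 49)

Hensel's recurrence: r_{i+1} = r_i − f(r_i)·(f′(r_i))^{-1} mod 7^{i+2}, with f′(x) = 2x. Iterate:
  r_0 = 4 (mod 7)
  r_1 = 11 (mod 49)
Final: r_1 = 11, and one checks f(r_1) ≡ 0 mod 7^2.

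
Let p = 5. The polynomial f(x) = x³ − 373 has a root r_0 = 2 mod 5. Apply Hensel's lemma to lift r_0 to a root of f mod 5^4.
r_3 = 197 (mod 625)

Hensel: r_{i+1} = r_i − f(r_i)/f′(r_i) mod 5^{i+2}, where f′(x) = 3x². Iterate:
  r_0 = 2 (mod 5)
  r_1 = 22 (mod 25)
  r_2 = 72 (mod 125)
  r_3 = 197 (mod 625)
Final: r = 197 with f(r) ≡ 0 mod 5^4.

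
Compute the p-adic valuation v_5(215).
v_5(215) = 1

v_5(n) is the largest exponent k such that 5^k divides n. Factor out: 215 = 5^1 · 43. (Sign doesn't affect v_p.) So v_5(215) = 1.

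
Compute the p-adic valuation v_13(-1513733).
v_13(-1513733) = 4

v_13(n) is the largest exponent k such that 13^k divides n. Factor out: -1513733 = -13^4 · 53. (Sign doesn't affect v_p.) So v_13(-1513733) = 4.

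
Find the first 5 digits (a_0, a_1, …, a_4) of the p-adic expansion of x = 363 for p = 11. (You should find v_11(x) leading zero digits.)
(a_0, …, a_4) = (0, 0, 3, 0, 0)

v_11(363) = 2, so a_0 = ... = a_1 = 0. Factor out: x = 11^2 · u with u = 3 a unit in ℤ_11. Expand u iteratively via a_{v+i} = u_i mod 11, u_{i+1} = (u_i − a_{v+i})/11:
  u_0 = 3;  a_2 = 3;  u_1 = (u_0 − 3)/11 = 0
  u_1 = 0;  a_3 = 0;  u_2 = (u_1 − 0)/11 = 0
  u_2 = 0;  a_4 = 0;  u_3 = (u_2 − 0)/11 = 0
Digits: (0, 0, 3, 0, 0).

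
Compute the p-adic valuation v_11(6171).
v_11(6171) = 2

v_11(n) is the largest exponent k such that 11^k divides n. Factor out: 6171 = 11^2 · 51. (Sign doesn't affect v_p.) So v_11(6171) = 2.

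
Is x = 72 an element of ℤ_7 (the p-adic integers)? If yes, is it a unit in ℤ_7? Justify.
x ∈ ℤ_7^× (unit); v_7(x) = 0

ℤ_7 = {x ∈ ℚ_7 : v_7(x) ≥ 0} and ℤ_7^× = {x ∈ ℤ_7 : v_7(x) = 0}. Here v_7(72) = v_7(num) − v_7(den) = 0; compare against these criteria.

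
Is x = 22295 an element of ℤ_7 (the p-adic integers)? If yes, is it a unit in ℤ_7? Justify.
x ∈ ℤ_7 but not a unit; v_7(x) = 3 > 0

ℤ_7 = {x ∈ ℚ_7 : v_7(x) ≥ 0} and ℤ_7^× = {x ∈ ℤ_7 : v_7(x) = 0}. Here v_7(22295) = v_7(num) − v_7(den) = 3; compare against these criteria.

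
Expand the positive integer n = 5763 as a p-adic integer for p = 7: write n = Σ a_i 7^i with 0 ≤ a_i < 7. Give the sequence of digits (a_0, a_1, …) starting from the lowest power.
(a_0, a_1, …) = (2, 4, 5, 2, 2)

Repeated division by 7 gives the digits low-to-high: 5763 = 2 + 4·7^1 + 5·7^2 + 2·7^3 + 2·7^4. Digit sequence: (2, 4, 5, 2, 2).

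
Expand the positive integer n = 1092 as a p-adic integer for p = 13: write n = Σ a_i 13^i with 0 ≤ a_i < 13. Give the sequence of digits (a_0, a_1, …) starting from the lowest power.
(a_0, a_1, …) = (0, 6, 6)

Repeated division by 13 gives the digits low-to-high: 1092 = 6·13^1 + 6·13^2. Digit sequence: (0, 6, 6).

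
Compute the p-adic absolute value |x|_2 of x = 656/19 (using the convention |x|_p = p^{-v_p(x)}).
|656/19|_2 = 1/16

Step 1 — compute v_2(x) by factoring powers of 2 out of the numerator and denominator: v_2(656/19) = 4. Step 2 — apply |x|_p = p^{-v_p(x)} = 2^{-4} = 1/16.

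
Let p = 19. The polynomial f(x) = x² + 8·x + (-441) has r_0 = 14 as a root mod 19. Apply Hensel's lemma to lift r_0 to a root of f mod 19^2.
r_1 = 128 (mod 361)

Hensel: r_{i+1} = r_i − f(r_i)·(f′(r_i))^{-1} mod 19^{i+2}, f′(x) = 2x + 8. Iterate:
  r_0 = 14 (mod 19)
  r_1 = 128 (mod 361)
Final: r = 128 satisfies f(r) ≡ 0 mod 19^2.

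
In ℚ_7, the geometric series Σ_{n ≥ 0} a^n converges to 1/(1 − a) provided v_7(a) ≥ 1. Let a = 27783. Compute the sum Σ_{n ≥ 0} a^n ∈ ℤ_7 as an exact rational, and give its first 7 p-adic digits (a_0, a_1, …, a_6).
Σ a^n = 1/(1 − a) = -1/27782;  first 7 digits = (1, 0, 0, 4, 4, 1, 2)

v_7(a) = 3 ≥ 1, so the series converges in ℤ_7 to 1/(1 − a) = 1/(1 − 27783) = -1/27782. Expand this rational in ℤ_7: compute digits iteratively via d_i = x_i mod 7, x_{i+1} = (x_i − d_i)/7. The first 7 digits are (1, 0, 0, 4, 4, 1, 2).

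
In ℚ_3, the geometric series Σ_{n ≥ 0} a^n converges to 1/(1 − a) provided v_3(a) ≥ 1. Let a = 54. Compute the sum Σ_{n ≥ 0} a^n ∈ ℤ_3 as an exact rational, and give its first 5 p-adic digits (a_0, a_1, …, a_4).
Σ a^n = 1/(1 − a) = -1/53;  first 5 digits = (1, 0, 0, 2, 0)

v_3(a) = 3 ≥ 1, so the series converges in ℤ_3 to 1/(1 − a) = 1/(1 − 54) = -1/53. Expand this rational in ℤ_3: compute digits iteratively via d_i = x_i mod 3, x_{i+1} = (x_i − d_i)/3. The first 5 digits are (1, 0, 0, 2, 0).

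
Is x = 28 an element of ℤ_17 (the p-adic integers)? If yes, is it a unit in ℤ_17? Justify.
x ∈ ℤ_17^× (unit); v_17(x) = 0

ℤ_17 = {x ∈ ℚ_17 : v_17(x) ≥ 0} and ℤ_17^× = {x ∈ ℤ_17 : v_17(x) = 0}. Here v_17(28) = v_17(num) − v_17(den) = 0; compare against these criteria.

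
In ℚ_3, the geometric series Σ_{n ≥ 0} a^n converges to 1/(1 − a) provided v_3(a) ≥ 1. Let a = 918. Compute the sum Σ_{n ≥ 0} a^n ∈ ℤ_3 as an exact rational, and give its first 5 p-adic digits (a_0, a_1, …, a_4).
Σ a^n = 1/(1 − a) = -1/917;  first 5 digits = (1, 0, 0, 1, 2)

v_3(a) = 3 ≥ 1, so the series converges in ℤ_3 to 1/(1 − a) = 1/(1 − 918) = -1/917. Expand this rational in ℤ_3: compute digits iteratively via d_i = x_i mod 3, x_{i+1} = (x_i − d_i)/3. The first 5 digits are (1, 0, 0, 1, 2).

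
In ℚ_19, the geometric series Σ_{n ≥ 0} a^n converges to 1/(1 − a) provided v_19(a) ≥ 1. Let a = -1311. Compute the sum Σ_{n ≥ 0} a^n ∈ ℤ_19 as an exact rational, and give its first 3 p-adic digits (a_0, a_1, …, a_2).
Σ a^n = 1/(1 − a) = 1/1312;  first 3 digits = (1, 7, 7)

v_19(a) = 1 ≥ 1, so the series converges in ℤ_19 to 1/(1 − a) = 1/(1 − (-1311)) = 1/1312. Expand this rational in ℤ_19: compute digits iteratively via d_i = x_i mod 19, x_{i+1} = (x_i − d_i)/19. The first 3 digits are (1, 7, 7).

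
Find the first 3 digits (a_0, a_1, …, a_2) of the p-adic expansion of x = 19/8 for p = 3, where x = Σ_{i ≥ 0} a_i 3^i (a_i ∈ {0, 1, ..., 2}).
(a_0, …, a_2) = (2, 2, 2)

v_3(19/8) = 0 (numerator and denominator both coprime to 3), so x ∈ ℤ_3^×. Compute digits iteratively via a_i = x_i mod 3, x_{i+1} = (x_i − a_i)/3, with x_0 = x:
  x_0 = 19/8;  a_0 = 2;  x_1 = (x_0 − 2)/3 = 1/8
  x_1 = 1/8;  a_1 = 2;  x_2 = (x_1 − 2)/3 = -5/8
  x_2 = -5/8;  a_2 = 2;  x_3 = (x_2 − 2)/3 = -7/8
Digits: (2, 2, 2).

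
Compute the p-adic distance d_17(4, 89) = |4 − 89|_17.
d_17(4, 89) = 1/17

Step 1 — x − y = 4 − 89 = -85. Step 2 — v_17(-85) = 1 (factor: -85 = −(17^1 · 5); the sign does not affect v_p). Step 3 — |x − y|_17 = 17^{-1} = 1/17.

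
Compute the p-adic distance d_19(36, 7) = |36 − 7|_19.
d_19(36, 7) = 1

Step 1 — x − y = 36 − 7 = 29. Step 2 — v_19(29) = 0 (factor: 29 = (19^0 · 29); the sign does not affect v_p). Step 3 — |x − y|_19 = 19^{0} = 1.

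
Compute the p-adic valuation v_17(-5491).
v_17(-5491) = 2

v_17(n) is the largest exponent k such that 17^k divides n. Factor out: -5491 = -17^2 · 19. (Sign doesn't affect v_p.) So v_17(-5491) = 2.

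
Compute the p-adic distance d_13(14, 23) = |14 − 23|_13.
d_13(14, 23) = 1

Step 1 — x − y = 14 − 23 = -9. Step 2 — v_13(-9) = 0 (factor: -9 = −(13^0 · 9); the sign does not affect v_p). Step 3 — |x − y|_13 = 13^{0} = 1.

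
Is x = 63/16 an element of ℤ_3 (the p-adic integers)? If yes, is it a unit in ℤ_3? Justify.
x ∈ ℤ_3 but not a unit; v_3(x) = 2 > 0

ℤ_3 = {x ∈ ℚ_3 : v_3(x) ≥ 0} and ℤ_3^× = {x ∈ ℤ_3 : v_3(x) = 0}. Here v_3(63/16) = v_3(num) − v_3(den) = 2; compare against these criteria.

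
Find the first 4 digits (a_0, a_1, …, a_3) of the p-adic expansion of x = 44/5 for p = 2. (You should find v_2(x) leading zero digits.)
(a_0, …, a_3) = (0, 0, 1, 1)

v_2(44/5) = 2, so a_0 = ... = a_1 = 0. Factor out: x = 2^2 · u with u = 11/5 a unit in ℤ_2. Expand u iteratively via a_{v+i} = u_i mod 2, u_{i+1} = (u_i − a_{v+i})/2:
  u_0 = 11/5;  a_2 = 1;  u_1 = (u_0 − 1)/2 = 3/5
  u_1 = 3/5;  a_3 = 1;  u_2 = (u_1 − 1)/2 = -1/5
Digits: (0, 0, 1, 1).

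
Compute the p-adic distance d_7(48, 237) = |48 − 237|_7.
d_7(48, 237) = 1/7

Step 1 — x − y = 48 − 237 = -189. Step 2 — v_7(-189) = 1 (factor: -189 = −(7^1 · 27); the sign does not affect v_p). Step 3 — |x − y|_7 = 7^{-1} = 1/7.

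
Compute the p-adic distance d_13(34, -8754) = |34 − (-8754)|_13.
d_13(34, -8754) = 1/2197

Step 1 — x − y = 34 − (-8754) = 8788. Step 2 — v_13(8788) = 3 (factor: 8788 = (13^3 · 4); the sign does not affect v_p). Step 3 — |x − y|_13 = 13^{-3} = 1/2197.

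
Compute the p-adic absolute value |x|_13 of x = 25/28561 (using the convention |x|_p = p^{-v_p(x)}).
|25/28561|_13 = 28561

Step 1 — compute v_13(x) by factoring powers of 13 out of the numerator and denominator: v_13(25/28561) = -4. Step 2 — apply |x|_p = p^{-v_p(x)} = 13^{4} = 28561.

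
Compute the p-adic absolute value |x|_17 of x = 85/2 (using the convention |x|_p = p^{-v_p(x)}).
|85/2|_17 = 1/17

Step 1 — compute v_17(x) by factoring powers of 17 out of the numerator and denominator: v_17(85/2) = 1. Step 2 — apply |x|_p = p^{-v_p(x)} = 17^{-1} = 1/17.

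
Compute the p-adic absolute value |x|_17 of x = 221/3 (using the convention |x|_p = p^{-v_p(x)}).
|221/3|_17 = 1/17

Step 1 — compute v_17(x) by factoring powers of 17 out of the numerator and denominator: v_17(221/3) = 1. Step 2 — apply |x|_p = p^{-v_p(x)} = 17^{-1} = 1/17.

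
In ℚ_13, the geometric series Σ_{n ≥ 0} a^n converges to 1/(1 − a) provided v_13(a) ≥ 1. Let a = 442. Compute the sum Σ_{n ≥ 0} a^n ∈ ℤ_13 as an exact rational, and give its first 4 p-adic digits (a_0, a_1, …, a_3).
Σ a^n = 1/(1 − a) = -1/441;  first 4 digits = (1, 8, 1, 3)

v_13(a) = 1 ≥ 1, so the series converges in ℤ_13 to 1/(1 − a) = 1/(1 − 442) = -1/441. Expand this rational in ℤ_13: compute digits iteratively via d_i = x_i mod 13, x_{i+1} = (x_i − d_i)/13. The first 4 digits are (1, 8, 1, 3).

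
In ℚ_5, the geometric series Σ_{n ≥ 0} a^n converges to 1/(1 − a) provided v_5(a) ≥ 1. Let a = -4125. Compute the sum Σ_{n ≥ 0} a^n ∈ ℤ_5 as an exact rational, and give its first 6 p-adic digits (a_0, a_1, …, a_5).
Σ a^n = 1/(1 − a) = 1/4126;  first 6 digits = (1, 0, 0, 2, 3, 3)

v_5(a) = 3 ≥ 1, so the series converges in ℤ_5 to 1/(1 − a) = 1/(1 − (-4125)) = 1/4126. Expand this rational in ℤ_5: compute digits iteratively via d_i = x_i mod 5, x_{i+1} = (x_i − d_i)/5. The first 6 digits are (1, 0, 0, 2, 3, 3).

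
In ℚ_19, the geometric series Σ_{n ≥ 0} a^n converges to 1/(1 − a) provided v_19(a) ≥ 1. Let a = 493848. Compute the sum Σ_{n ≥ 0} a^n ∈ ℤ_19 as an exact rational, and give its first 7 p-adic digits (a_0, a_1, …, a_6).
Σ a^n = 1/(1 − a) = -1/493847;  first 7 digits = (1, 0, 0, 15, 3, 0, 16)

v_19(a) = 3 ≥ 1, so the series converges in ℤ_19 to 1/(1 − a) = 1/(1 − 493848) = -1/493847. Expand this rational in ℤ_19: compute digits iteratively via d_i = x_i mod 19, x_{i+1} = (x_i − d_i)/19. The first 7 digits are (1, 0, 0, 15, 3, 0, 16).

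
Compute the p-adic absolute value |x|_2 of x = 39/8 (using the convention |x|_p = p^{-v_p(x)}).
|39/8|_2 = 8

Step 1 — compute v_2(x) by factoring powers of 2 out of the numerator and denominator: v_2(39/8) = -3. Step 2 — apply |x|_p = p^{-v_p(x)} = 2^{3} = 8.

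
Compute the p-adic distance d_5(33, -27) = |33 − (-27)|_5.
d_5(33, -27) = 1/5

Step 1 — x − y = 33 − (-27) = 60. Step 2 — v_5(60) = 1 (factor: 60 = (5^1 · 12); the sign does not affect v_p). Step 3 — |x − y|_5 = 5^{-1} = 1/5.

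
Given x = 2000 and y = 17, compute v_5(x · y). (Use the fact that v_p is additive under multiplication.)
v_5(34000) = 3

v_p(x) = 3 (factor: 2000 = 5^3 · 16); v_p(y) = 0 (factor: 17 = 5^0 · 17). Additivity: v_p(xy) = v_p(x) + v_p(y) = 3 + 0 = 3. (Direct check: xy = 34000 = 5^3 · (272).)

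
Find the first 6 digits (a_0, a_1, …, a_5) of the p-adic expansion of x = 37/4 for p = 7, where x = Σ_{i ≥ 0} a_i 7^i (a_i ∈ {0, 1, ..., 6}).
(a_0, …, a_5) = (4, 6, 1, 5, 1, 5)

v_7(37/4) = 0 (numerator and denominator both coprime to 7), so x ∈ ℤ_7^×. Compute digits iteratively via a_i = x_i mod 7, x_{i+1} = (x_i − a_i)/7, with x_0 = x:
  x_0 = 37/4;  a_0 = 4;  x_1 = (x_0 − 4)/7 = 3/4
  x_1 = 3/4;  a_1 = 6;  x_2 = (x_1 − 6)/7 = -3/4
  x_2 = -3/4;  a_2 = 1;  x_3 = (x_2 − 1)/7 = -1/4
  x_3 = -1/4;  a_3 = 5;  x_4 = (x_3 − 5)/7 = -3/4
  x_4 = -3/4;  a_4 = 1;  x_5 = (x_4 − 1)/7 = -1/4
  x_5 = -1/4;  a_5 = 5;  x_6 = (x_5 − 5)/7 = -3/4
Digits: (4, 6, 1, 5, 1, 5).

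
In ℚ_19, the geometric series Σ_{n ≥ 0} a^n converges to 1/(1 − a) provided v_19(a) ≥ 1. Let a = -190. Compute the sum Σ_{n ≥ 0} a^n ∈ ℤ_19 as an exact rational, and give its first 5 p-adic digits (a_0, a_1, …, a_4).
Σ a^n = 1/(1 − a) = 1/191;  first 5 digits = (1, 9, 4, 12, 10)

v_19(a) = 1 ≥ 1, so the series converges in ℤ_19 to 1/(1 − a) = 1/(1 − (-190)) = 1/191. Expand this rational in ℤ_19: compute digits iteratively via d_i = x_i mod 19, x_{i+1} = (x_i − d_i)/19. The first 5 digits are (1, 9, 4, 12, 10).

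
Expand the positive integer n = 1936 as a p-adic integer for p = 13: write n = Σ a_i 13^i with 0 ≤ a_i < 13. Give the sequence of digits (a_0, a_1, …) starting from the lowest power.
(a_0, a_1, …) = (12, 5, 11)

Repeated division by 13 gives the digits low-to-high: 1936 = 12 + 5·13^1 + 11·13^2. Digit sequence: (12, 5, 11).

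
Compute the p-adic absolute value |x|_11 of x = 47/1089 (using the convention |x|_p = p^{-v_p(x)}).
|47/1089|_11 = 121

Step 1 — compute v_11(x) by factoring powers of 11 out of the numerator and denominator: v_11(47/1089) = -2. Step 2 — apply |x|_p = p^{-v_p(x)} = 11^{2} = 121.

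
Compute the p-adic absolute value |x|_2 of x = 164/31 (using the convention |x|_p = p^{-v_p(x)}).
|164/31|_2 = 1/4

Step 1 — compute v_2(x) by factoring powers of 2 out of the numerator and denominator: v_2(164/31) = 2. Step 2 — apply |x|_p = p^{-v_p(x)} = 2^{-2} = 1/4.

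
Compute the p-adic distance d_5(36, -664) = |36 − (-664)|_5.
d_5(36, -664) = 1/25

Step 1 — x − y = 36 − (-664) = 700. Step 2 — v_5(700) = 2 (factor: 700 = (5^2 · 28); the sign does not affect v_p). Step 3 — |x − y|_5 = 5^{-2} = 1/25.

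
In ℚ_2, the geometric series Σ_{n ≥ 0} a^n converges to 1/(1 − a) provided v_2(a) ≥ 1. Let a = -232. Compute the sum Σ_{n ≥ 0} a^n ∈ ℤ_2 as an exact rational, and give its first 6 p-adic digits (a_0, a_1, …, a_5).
Σ a^n = 1/(1 − a) = 1/233;  first 6 digits = (1, 0, 0, 1, 1, 0)

v_2(a) = 3 ≥ 1, so the series converges in ℤ_2 to 1/(1 − a) = 1/(1 − (-232)) = 1/233. Expand this rational in ℤ_2: compute digits iteratively via d_i = x_i mod 2, x_{i+1} = (x_i − d_i)/2. The first 6 digits are (1, 0, 0, 1, 1, 0).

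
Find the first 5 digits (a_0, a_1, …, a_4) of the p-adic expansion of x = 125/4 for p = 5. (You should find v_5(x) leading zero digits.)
(a_0, …, a_4) = (0, 0, 0, 4, 3)

v_5(125/4) = 3, so a_0 = ... = a_2 = 0. Factor out: x = 5^3 · u with u = 1/4 a unit in ℤ_5. Expand u iteratively via a_{v+i} = u_i mod 5, u_{i+1} = (u_i − a_{v+i})/5:
  u_0 = 1/4;  a_3 = 4;  u_1 = (u_0 − 4)/5 = -3/4
  u_1 = -3/4;  a_4 = 3;  u_2 = (u_1 − 3)/5 = -3/4
Digits: (0, 0, 0, 4, 3).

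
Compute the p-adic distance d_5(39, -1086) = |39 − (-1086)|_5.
d_5(39, -1086) = 1/125

Step 1 — x − y = 39 − (-1086) = 1125. Step 2 — v_5(1125) = 3 (factor: 1125 = (5^3 · 9); the sign does not affect v_p). Step 3 — |x − y|_5 = 5^{-3} = 1/125.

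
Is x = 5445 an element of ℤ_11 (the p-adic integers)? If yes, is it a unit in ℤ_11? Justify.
x ∈ ℤ_11 but not a unit; v_11(x) = 2 > 0

ℤ_11 = {x ∈ ℚ_11 : v_11(x) ≥ 0} and ℤ_11^× = {x ∈ ℤ_11 : v_11(x) = 0}. Here v_11(5445) = v_11(num) − v_11(den) = 2; compare against these criteria.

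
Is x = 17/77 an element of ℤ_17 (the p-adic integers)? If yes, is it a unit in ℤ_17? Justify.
x ∈ ℤ_17 but not a unit; v_17(x) = 1 > 0

ℤ_17 = {x ∈ ℚ_17 : v_17(x) ≥ 0} and ℤ_17^× = {x ∈ ℤ_17 : v_17(x) = 0}. Here v_17(17/77) = v_17(num) − v_17(den) = 1; compare against these criteria.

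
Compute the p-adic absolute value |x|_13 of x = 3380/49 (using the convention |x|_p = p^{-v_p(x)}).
|3380/49|_13 = 1/169

Step 1 — compute v_13(x) by factoring powers of 13 out of the numerator and denominator: v_13(3380/49) = 2. Step 2 — apply |x|_p = p^{-v_p(x)} = 13^{-2} = 1/169.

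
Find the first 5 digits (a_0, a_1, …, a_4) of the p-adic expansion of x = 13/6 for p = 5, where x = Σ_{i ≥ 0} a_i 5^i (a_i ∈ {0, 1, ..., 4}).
(a_0, …, a_4) = (3, 4, 0, 4, 0)

v_5(13/6) = 0 (numerator and denominator both coprime to 5), so x ∈ ℤ_5^×. Compute digits iteratively via a_i = x_i mod 5, x_{i+1} = (x_i − a_i)/5, with x_0 = x:
  x_0 = 13/6;  a_0 = 3;  x_1 = (x_0 − 3)/5 = -1/6
  x_1 = -1/6;  a_1 = 4;  x_2 = (x_1 − 4)/5 = -5/6
  x_2 = -5/6;  a_2 = 0;  x_3 = (x_2 − 0)/5 = -1/6
  x_3 = -1/6;  a_3 = 4;  x_4 = (x_3 − 4)/5 = -5/6
  x_4 = -5/6;  a_4 = 0;  x_5 = (x_4 − 0)/5 = -1/6
Digits: (3, 4, 0, 4, 0).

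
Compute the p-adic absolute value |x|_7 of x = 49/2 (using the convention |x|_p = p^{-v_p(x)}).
|49/2|_7 = 1/49

Step 1 — compute v_7(x) by factoring powers of 7 out of the numerator and denominator: v_7(49/2) = 2. Step 2 — apply |x|_p = p^{-v_p(x)} = 7^{-2} = 1/49.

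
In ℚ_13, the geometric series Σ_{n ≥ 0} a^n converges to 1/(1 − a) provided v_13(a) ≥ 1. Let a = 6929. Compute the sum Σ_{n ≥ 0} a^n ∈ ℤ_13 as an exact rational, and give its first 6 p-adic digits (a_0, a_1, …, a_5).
Σ a^n = 1/(1 − a) = -1/6928;  first 6 digits = (1, 0, 2, 3, 4, 12)

v_13(a) = 2 ≥ 1, so the series converges in ℤ_13 to 1/(1 − a) = 1/(1 − 6929) = -1/6928. Expand this rational in ℤ_13: compute digits iteratively via d_i = x_i mod 13, x_{i+1} = (x_i − d_i)/13. The first 6 digits are (1, 0, 2, 3, 4, 12).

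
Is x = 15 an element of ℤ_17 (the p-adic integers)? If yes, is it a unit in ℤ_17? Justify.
x ∈ ℤ_17^× (unit); v_17(x) = 0

ℤ_17 = {x ∈ ℚ_17 : v_17(x) ≥ 0} and ℤ_17^× = {x ∈ ℤ_17 : v_17(x) = 0}. Here v_17(15) = v_17(num) − v_17(den) = 0; compare against these criteria.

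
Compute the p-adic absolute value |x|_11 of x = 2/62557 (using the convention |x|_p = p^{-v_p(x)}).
|2/62557|_11 = 1331

Step 1 — compute v_11(x) by factoring powers of 11 out of the numerator and denominator: v_11(2/62557) = -3. Step 2 — apply |x|_p = p^{-v_p(x)} = 11^{3} = 1331.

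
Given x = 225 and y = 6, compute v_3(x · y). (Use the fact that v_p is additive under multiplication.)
v_3(1350) = 3

v_p(x) = 2 (factor: 225 = 3^2 · 25); v_p(y) = 1 (factor: 6 = 3^1 · 2). Additivity: v_p(xy) = v_p(x) + v_p(y) = 2 + 1 = 3. (Direct check: xy = 1350 = 3^3 · (50).)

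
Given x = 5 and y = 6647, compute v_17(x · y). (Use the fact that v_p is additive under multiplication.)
v_17(33235) = 2

v_p(x) = 0 (factor: 5 = 17^0 · 5); v_p(y) = 2 (factor: 6647 = 17^2 · 23). Additivity: v_p(xy) = v_p(x) + v_p(y) = 0 + 2 = 2. (Direct check: xy = 33235 = 17^2 · (115).)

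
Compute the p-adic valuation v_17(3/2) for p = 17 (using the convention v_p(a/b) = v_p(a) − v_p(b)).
v_17(3/2) = 0

Factor powers of 17 from the numerator and denominator of the reduced fraction: 3 = 17^0 · 3 and 2 = 17^0 · 2. Apply v_p(a/b) = v_p(a) − v_p(b): v_17(3/2) = 0 − 0 = 0.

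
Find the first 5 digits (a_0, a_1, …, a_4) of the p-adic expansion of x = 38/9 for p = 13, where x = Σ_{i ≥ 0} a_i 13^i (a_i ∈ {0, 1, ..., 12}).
(a_0, …, a_4) = (10, 1, 10, 5, 1)

v_13(38/9) = 0 (numerator and denominator both coprime to 13), so x ∈ ℤ_13^×. Compute digits iteratively via a_i = x_i mod 13, x_{i+1} = (x_i − a_i)/13, with x_0 = x:
  x_0 = 38/9;  a_0 = 10;  x_1 = (x_0 − 10)/13 = -4/9
  x_1 = -4/9;  a_1 = 1;  x_2 = (x_1 − 1)/13 = -1/9
  x_2 = -1/9;  a_2 = 10;  x_3 = (x_2 − 10)/13 = -7/9
  x_3 = -7/9;  a_3 = 5;  x_4 = (x_3 − 5)/13 = -4/9
  x_4 = -4/9;  a_4 = 1;  x_5 = (x_4 − 1)/13 = -1/9
Digits: (10, 1, 10, 5, 1).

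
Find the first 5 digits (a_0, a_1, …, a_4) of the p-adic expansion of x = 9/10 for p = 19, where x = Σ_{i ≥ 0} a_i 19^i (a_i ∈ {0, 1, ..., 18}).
(a_0, …, a_4) = (18, 1, 17, 1, 17)

v_19(9/10) = 0 (numerator and denominator both coprime to 19), so x ∈ ℤ_19^×. Compute digits iteratively via a_i = x_i mod 19, x_{i+1} = (x_i − a_i)/19, with x_0 = x:
  x_0 = 9/10;  a_0 = 18;  x_1 = (x_0 − 18)/19 = -9/10
  x_1 = -9/10;  a_1 = 1;  x_2 = (x_1 − 1)/19 = -1/10
  x_2 = -1/10;  a_2 = 17;  x_3 = (x_2 − 17)/19 = -9/10
  x_3 = -9/10;  a_3 = 1;  x_4 = (x_3 − 1)/19 = -1/10
  x_4 = -1/10;  a_4 = 17;  x_5 = (x_4 − 17)/19 = -9/10
Digits: (18, 1, 17, 1, 17).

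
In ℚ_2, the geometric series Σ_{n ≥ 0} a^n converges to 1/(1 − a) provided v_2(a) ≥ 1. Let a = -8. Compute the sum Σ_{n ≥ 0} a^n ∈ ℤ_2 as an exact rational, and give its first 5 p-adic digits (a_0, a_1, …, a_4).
Σ a^n = 1/(1 − a) = 1/9;  first 5 digits = (1, 0, 0, 1, 1)

v_2(a) = 3 ≥ 1, so the series converges in ℤ_2 to 1/(1 − a) = 1/(1 − (-8)) = 1/9. Expand this rational in ℤ_2: compute digits iteratively via d_i = x_i mod 2, x_{i+1} = (x_i − d_i)/2. The first 5 digits are (1, 0, 0, 1, 1).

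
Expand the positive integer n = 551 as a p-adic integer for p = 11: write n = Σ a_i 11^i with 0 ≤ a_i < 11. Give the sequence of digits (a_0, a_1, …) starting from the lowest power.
(a_0, a_1, …) = (1, 6, 4)

Repeated division by 11 gives the digits low-to-high: 551 = 1 + 6·11^1 + 4·11^2. Digit sequence: (1, 6, 4).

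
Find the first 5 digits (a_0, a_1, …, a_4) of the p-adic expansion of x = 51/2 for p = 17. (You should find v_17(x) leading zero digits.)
(a_0, …, a_4) = (0, 10, 8, 8, 8)

v_17(51/2) = 1, so a_0 = ... = a_0 = 0. Factor out: x = 17^1 · u with u = 3/2 a unit in ℤ_17. Expand u iteratively via a_{v+i} = u_i mod 17, u_{i+1} = (u_i − a_{v+i})/17:
  u_0 = 3/2;  a_1 = 10;  u_1 = (u_0 − 10)/17 = -1/2
  u_1 = -1/2;  a_2 = 8;  u_2 = (u_1 − 8)/17 = -1/2
  u_2 = -1/2;  a_3 = 8;  u_3 = (u_2 − 8)/17 = -1/2
  u_3 = -1/2;  a_4 = 8;  u_4 = (u_3 − 8)/17 = -1/2
Digits: (0, 10, 8, 8, 8).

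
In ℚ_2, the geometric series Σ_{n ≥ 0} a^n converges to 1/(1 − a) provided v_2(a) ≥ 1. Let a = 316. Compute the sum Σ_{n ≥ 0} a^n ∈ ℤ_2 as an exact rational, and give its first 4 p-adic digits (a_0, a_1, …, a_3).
Σ a^n = 1/(1 − a) = -1/315;  first 4 digits = (1, 0, 1, 1)

v_2(a) = 2 ≥ 1, so the series converges in ℤ_2 to 1/(1 − a) = 1/(1 − 316) = -1/315. Expand this rational in ℤ_2: compute digits iteratively via d_i = x_i mod 2, x_{i+1} = (x_i − d_i)/2. The first 4 digits are (1, 0, 1, 1).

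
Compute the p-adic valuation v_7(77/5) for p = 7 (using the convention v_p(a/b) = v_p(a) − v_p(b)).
v_7(77/5) = 1

Factor powers of 7 from the numerator and denominator of the reduced fraction: 77 = 7^1 · 11 and 5 = 7^0 · 5. Apply v_p(a/b) = v_p(a) − v_p(b): v_7(77/5) = 1 − 0 = 1.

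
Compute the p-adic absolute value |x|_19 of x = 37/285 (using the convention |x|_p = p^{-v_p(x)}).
|37/285|_19 = 19

Step 1 — compute v_19(x) by factoring powers of 19 out of the numerator and denominator: v_19(37/285) = -1. Step 2 — apply |x|_p = p^{-v_p(x)} = 19^{1} = 19.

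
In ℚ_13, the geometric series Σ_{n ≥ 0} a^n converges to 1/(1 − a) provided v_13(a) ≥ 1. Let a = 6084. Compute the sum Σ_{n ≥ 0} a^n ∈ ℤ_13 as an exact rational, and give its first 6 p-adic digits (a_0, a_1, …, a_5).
Σ a^n = 1/(1 − a) = -1/6083;  first 6 digits = (1, 0, 10, 2, 9, 8)

v_13(a) = 2 ≥ 1, so the series converges in ℤ_13 to 1/(1 − a) = 1/(1 − 6084) = -1/6083. Expand this rational in ℤ_13: compute digits iteratively via d_i = x_i mod 13, x_{i+1} = (x_i − d_i)/13. The first 6 digits are (1, 0, 10, 2, 9, 8).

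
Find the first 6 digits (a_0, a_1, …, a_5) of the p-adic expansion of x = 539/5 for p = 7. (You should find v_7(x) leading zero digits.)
(a_0, …, a_5) = (0, 0, 5, 1, 4, 5)

v_7(539/5) = 2, so a_0 = ... = a_1 = 0. Factor out: x = 7^2 · u with u = 11/5 a unit in ℤ_7. Expand u iteratively via a_{v+i} = u_i mod 7, u_{i+1} = (u_i − a_{v+i})/7:
  u_0 = 11/5;  a_2 = 5;  u_1 = (u_0 − 5)/7 = -2/5
  u_1 = -2/5;  a_3 = 1;  u_2 = (u_1 − 1)/7 = -1/5
  u_2 = -1/5;  a_4 = 4;  u_3 = (u_2 − 4)/7 = -3/5
  u_3 = -3/5;  a_5 = 5;  u_4 = (u_3 − 5)/7 = -4/5
Digits: (0, 0, 5, 1, 4, 5).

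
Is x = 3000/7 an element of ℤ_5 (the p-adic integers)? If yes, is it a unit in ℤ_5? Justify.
x ∈ ℤ_5 but not a unit; v_5(x) = 3 > 0

ℤ_5 = {x ∈ ℚ_5 : v_5(x) ≥ 0} and ℤ_5^× = {x ∈ ℤ_5 : v_5(x) = 0}. Here v_5(3000/7) = v_5(num) − v_5(den) = 3; compare against these criteria.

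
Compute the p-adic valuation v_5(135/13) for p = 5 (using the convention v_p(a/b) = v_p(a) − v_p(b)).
v_5(135/13) = 1

Factor powers of 5 from the numerator and denominator of the reduced fraction: 135 = 5^1 · 27 and 13 = 5^0 · 13. Apply v_p(a/b) = v_p(a) − v_p(b): v_5(135/13) = 1 − 0 = 1.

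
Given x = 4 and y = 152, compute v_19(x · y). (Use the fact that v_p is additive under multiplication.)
v_19(608) = 1

v_p(x) = 0 (factor: 4 = 19^0 · 4); v_p(y) = 1 (factor: 152 = 19^1 · 8). Additivity: v_p(xy) = v_p(x) + v_p(y) = 0 + 1 = 1. (Direct check: xy = 608 = 19^1 · (32).)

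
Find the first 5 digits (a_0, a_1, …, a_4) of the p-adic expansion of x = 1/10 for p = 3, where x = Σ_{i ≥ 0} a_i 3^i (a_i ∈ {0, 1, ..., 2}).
(a_0, …, a_4) = (1, 0, 2, 2, 0)

v_3(1/10) = 0 (numerator and denominator both coprime to 3), so x ∈ ℤ_3^×. Compute digits iteratively via a_i = x_i mod 3, x_{i+1} = (x_i − a_i)/3, with x_0 = x:
  x_0 = 1/10;  a_0 = 1;  x_1 = (x_0 − 1)/3 = -3/10
  x_1 = -3/10;  a_1 = 0;  x_2 = (x_1 − 0)/3 = -1/10
  x_2 = -1/10;  a_2 = 2;  x_3 = (x_2 − 2)/3 = -7/10
  x_3 = -7/10;  a_3 = 2;  x_4 = (x_3 − 2)/3 = -9/10
  x_4 = -9/10;  a_4 = 0;  x_5 = (x_4 − 0)/3 = -3/10
Digits: (1, 0, 2, 2, 0).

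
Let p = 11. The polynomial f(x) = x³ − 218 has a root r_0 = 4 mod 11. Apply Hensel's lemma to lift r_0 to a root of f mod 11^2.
r_1 = 103 (mod 121)

Hensel: r_{i+1} = r_i − f(r_i)/f′(r_i) mod 11^{i+2}, where f′(x) = 3x². Iterate:
  r_0 = 4 (mod 11)
  r_1 = 103 (mod 121)
Final: r = 103 with f(r) ≡ 0 mod 11^2.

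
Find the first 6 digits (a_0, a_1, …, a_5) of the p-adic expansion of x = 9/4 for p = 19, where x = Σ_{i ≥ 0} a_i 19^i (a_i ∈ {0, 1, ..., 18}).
(a_0, …, a_5) = (7, 14, 4, 14, 4, 14)

v_19(9/4) = 0 (numerator and denominator both coprime to 19), so x ∈ ℤ_19^×. Compute digits iteratively via a_i = x_i mod 19, x_{i+1} = (x_i − a_i)/19, with x_0 = x:
  x_0 = 9/4;  a_0 = 7;  x_1 = (x_0 − 7)/19 = -1/4
  x_1 = -1/4;  a_1 = 14;  x_2 = (x_1 − 14)/19 = -3/4
  x_2 = -3/4;  a_2 = 4;  x_3 = (x_2 − 4)/19 = -1/4
  x_3 = -1/4;  a_3 = 14;  x_4 = (x_3 − 14)/19 = -3/4
  x_4 = -3/4;  a_4 = 4;  x_5 = (x_4 − 4)/19 = -1/4
  x_5 = -1/4;  a_5 = 14;  x_6 = (x_5 − 14)/19 = -3/4
Digits: (7, 14, 4, 14, 4, 14).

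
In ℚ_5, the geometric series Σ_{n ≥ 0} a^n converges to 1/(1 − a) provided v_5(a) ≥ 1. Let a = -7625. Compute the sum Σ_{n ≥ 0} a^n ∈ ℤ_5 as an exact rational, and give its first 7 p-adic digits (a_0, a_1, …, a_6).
Σ a^n = 1/(1 − a) = 1/7626;  first 7 digits = (1, 0, 0, 4, 2, 2, 0)

v_5(a) = 3 ≥ 1, so the series converges in ℤ_5 to 1/(1 − a) = 1/(1 − (-7625)) = 1/7626. Expand this rational in ℤ_5: compute digits iteratively via d_i = x_i mod 5, x_{i+1} = (x_i − d_i)/5. The first 7 digits are (1, 0, 0, 4, 2, 2, 0).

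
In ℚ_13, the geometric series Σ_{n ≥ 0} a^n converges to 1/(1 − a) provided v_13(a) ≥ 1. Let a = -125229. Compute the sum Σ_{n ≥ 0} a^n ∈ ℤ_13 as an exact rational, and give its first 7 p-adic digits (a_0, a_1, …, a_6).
Σ a^n = 1/(1 − a) = 1/125230;  first 7 digits = (1, 0, 0, 8, 8, 12, 11)

v_13(a) = 3 ≥ 1, so the series converges in ℤ_13 to 1/(1 − a) = 1/(1 − (-125229)) = 1/125230. Expand this rational in ℤ_13: compute digits iteratively via d_i = x_i mod 13, x_{i+1} = (x_i − d_i)/13. The first 7 digits are (1, 0, 0, 8, 8, 12, 11).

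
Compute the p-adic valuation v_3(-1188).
v_3(-1188) = 3

v_3(n) is the largest exponent k such that 3^k divides n. Factor out: -1188 = -3^3 · 44. (Sign doesn't affect v_p.) So v_3(-1188) = 3.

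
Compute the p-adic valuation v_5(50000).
v_5(50000) = 5

v_5(n) is the largest exponent k such that 5^k divides n. Factor out: 50000 = 5^5 · 16. (Sign doesn't affect v_p.) So v_5(50000) = 5.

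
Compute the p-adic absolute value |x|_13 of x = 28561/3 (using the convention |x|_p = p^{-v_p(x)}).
|28561/3|_13 = 1/28561

Step 1 — compute v_13(x) by factoring powers of 13 out of the numerator and denominator: v_13(28561/3) = 4. Step 2 — apply |x|_p = p^{-v_p(x)} = 13^{-4} = 1/28561.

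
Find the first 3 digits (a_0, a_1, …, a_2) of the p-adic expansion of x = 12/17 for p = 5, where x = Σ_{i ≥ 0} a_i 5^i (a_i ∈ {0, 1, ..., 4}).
(a_0, …, a_2) = (1, 2, 4)

v_5(12/17) = 0 (numerator and denominator both coprime to 5), so x ∈ ℤ_5^×. Compute digits iteratively via a_i = x_i mod 5, x_{i+1} = (x_i − a_i)/5, with x_0 = x:
  x_0 = 12/17;  a_0 = 1;  x_1 = (x_0 − 1)/5 = -1/17
  x_1 = -1/17;  a_1 = 2;  x_2 = (x_1 − 2)/5 = -7/17
  x_2 = -7/17;  a_2 = 4;  x_3 = (x_2 − 4)/5 = -15/17
Digits: (1, 2, 4).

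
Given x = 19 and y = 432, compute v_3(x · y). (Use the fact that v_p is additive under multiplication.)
v_3(8208) = 3

v_p(x) = 0 (factor: 19 = 3^0 · 19); v_p(y) = 3 (factor: 432 = 3^3 · 16). Additivity: v_p(xy) = v_p(x) + v_p(y) = 0 + 3 = 3. (Direct check: xy = 8208 = 3^3 · (304).)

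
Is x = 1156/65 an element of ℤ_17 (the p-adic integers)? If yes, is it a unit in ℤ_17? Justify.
x ∈ ℤ_17 but not a unit; v_17(x) = 2 > 0

ℤ_17 = {x ∈ ℚ_17 : v_17(x) ≥ 0} and ℤ_17^× = {x ∈ ℤ_17 : v_17(x) = 0}. Here v_17(1156/65) = v_17(num) − v_17(den) = 2; compare against these criteria.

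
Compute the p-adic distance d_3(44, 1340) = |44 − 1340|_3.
d_3(44, 1340) = 1/81

Step 1 — x − y = 44 − 1340 = -1296. Step 2 — v_3(-1296) = 4 (factor: -1296 = −(3^4 · 16); the sign does not affect v_p). Step 3 — |x − y|_3 = 3^{-4} = 1/81.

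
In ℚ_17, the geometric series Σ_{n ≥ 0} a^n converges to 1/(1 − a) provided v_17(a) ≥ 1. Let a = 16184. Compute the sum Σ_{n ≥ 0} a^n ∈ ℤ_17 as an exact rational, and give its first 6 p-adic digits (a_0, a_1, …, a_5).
Σ a^n = 1/(1 − a) = -1/16183;  first 6 digits = (1, 0, 5, 3, 8, 14)

v_17(a) = 2 ≥ 1, so the series converges in ℤ_17 to 1/(1 − a) = 1/(1 − 16184) = -1/16183. Expand this rational in ℤ_17: compute digits iteratively via d_i = x_i mod 17, x_{i+1} = (x_i − d_i)/17. The first 6 digits are (1, 0, 5, 3, 8, 14).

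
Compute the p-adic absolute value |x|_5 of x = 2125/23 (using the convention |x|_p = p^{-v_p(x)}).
|2125/23|_5 = 1/125

Step 1 — compute v_5(x) by factoring powers of 5 out of the numerator and denominator: v_5(2125/23) = 3. Step 2 — apply |x|_p = p^{-v_p(x)} = 5^{-3} = 1/125.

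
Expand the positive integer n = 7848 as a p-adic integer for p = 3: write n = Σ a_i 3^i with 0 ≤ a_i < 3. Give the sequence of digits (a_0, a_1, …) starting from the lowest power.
(a_0, a_1, …) = (0, 0, 2, 2, 0, 2, 1, 0, 1)

Repeated division by 3 gives the digits low-to-high: 7848 = 2·3^2 + 2·3^3 + 2·3^5 + 1·3^6 + 1·3^8. Digit sequence: (0, 0, 2, 2, 0, 2, 1, 0, 1).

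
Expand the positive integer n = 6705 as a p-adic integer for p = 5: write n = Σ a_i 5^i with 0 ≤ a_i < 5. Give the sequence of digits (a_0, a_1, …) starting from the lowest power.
(a_0, a_1, …) = (0, 1, 3, 3, 0, 2)

Repeated division by 5 gives the digits low-to-high: 6705 = 1·5^1 + 3·5^2 + 3·5^3 + 2·5^5. Digit sequence: (0, 1, 3, 3, 0, 2).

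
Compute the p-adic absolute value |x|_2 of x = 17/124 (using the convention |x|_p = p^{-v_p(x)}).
|17/124|_2 = 4

Step 1 — compute v_2(x) by factoring powers of 2 out of the numerator and denominator: v_2(17/124) = -2. Step 2 — apply |x|_p = p^{-v_p(x)} = 2^{2} = 4.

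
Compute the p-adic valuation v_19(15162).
v_19(15162) = 2

v_19(n) is the largest exponent k such that 19^k divides n. Factor out: 15162 = 19^2 · 42. (Sign doesn't affect v_p.) So v_19(15162) = 2.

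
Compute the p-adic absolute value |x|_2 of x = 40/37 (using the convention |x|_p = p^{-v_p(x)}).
|40/37|_2 = 1/8

Step 1 — compute v_2(x) by factoring powers of 2 out of the numerator and denominator: v_2(40/37) = 3. Step 2 — apply |x|_p = p^{-v_p(x)} = 2^{-3} = 1/8.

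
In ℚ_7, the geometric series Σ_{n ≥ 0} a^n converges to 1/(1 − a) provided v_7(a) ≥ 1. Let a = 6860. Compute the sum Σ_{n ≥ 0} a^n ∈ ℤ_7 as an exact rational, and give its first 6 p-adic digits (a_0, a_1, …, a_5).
Σ a^n = 1/(1 − a) = -1/6859;  first 6 digits = (1, 0, 0, 6, 2, 0)

v_7(a) = 3 ≥ 1, so the series converges in ℤ_7 to 1/(1 − a) = 1/(1 − 6860) = -1/6859. Expand this rational in ℤ_7: compute digits iteratively via d_i = x_i mod 7, x_{i+1} = (x_i − d_i)/7. The first 6 digits are (1, 0, 0, 6, 2, 0).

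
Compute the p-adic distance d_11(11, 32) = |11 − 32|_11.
d_11(11, 32) = 1

Step 1 — x − y = 11 − 32 = -21. Step 2 — v_11(-21) = 0 (factor: -21 = −(11^0 · 21); the sign does not affect v_p). Step 3 — |x − y|_11 = 11^{0} = 1.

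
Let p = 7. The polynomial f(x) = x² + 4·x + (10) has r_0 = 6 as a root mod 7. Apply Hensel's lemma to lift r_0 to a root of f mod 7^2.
r_1 = 20 (mod 49)

Hensel: r_{i+1} = r_i − f(r_i)·(f′(r_i))^{-1} mod 7^{i+2}, f′(x) = 2x + 4. Iterate:
  r_0 = 6 (mod 7)
  r_1 = 20 (mod 49)
Final: r = 20 satisfies f(r) ≡ 0 mod 7^2.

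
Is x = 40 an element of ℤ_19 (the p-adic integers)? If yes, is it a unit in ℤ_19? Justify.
x ∈ ℤ_19^× (unit); v_19(x) = 0

ℤ_19 = {x ∈ ℚ_19 : v_19(x) ≥ 0} and ℤ_19^× = {x ∈ ℤ_19 : v_19(x) = 0}. Here v_19(40) = v_19(num) − v_19(den) = 0; compare against these criteria.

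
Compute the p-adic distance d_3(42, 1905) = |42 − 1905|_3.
d_3(42, 1905) = 1/81

Step 1 — x − y = 42 − 1905 = -1863. Step 2 — v_3(-1863) = 4 (factor: -1863 = −(3^4 · 23); the sign does not affect v_p). Step 3 — |x − y|_3 = 3^{-4} = 1/81.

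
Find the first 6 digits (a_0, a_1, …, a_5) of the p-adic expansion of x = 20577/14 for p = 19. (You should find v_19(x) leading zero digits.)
(a_0, …, a_5) = (0, 0, 0, 7, 1, 4)

v_19(20577/14) = 3, so a_0 = ... = a_2 = 0. Factor out: x = 19^3 · u with u = 3/14 a unit in ℤ_19. Expand u iteratively via a_{v+i} = u_i mod 19, u_{i+1} = (u_i − a_{v+i})/19:
  u_0 = 3/14;  a_3 = 7;  u_1 = (u_0 − 7)/19 = -5/14
  u_1 = -5/14;  a_4 = 1;  u_2 = (u_1 − 1)/19 = -1/14
  u_2 = -1/14;  a_5 = 4;  u_3 = (u_2 − 4)/19 = -3/14
Digits: (0, 0, 0, 7, 1, 4).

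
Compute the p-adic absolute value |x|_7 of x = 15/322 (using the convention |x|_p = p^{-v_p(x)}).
|15/322|_7 = 7

Step 1 — compute v_7(x) by factoring powers of 7 out of the numerator and denominator: v_7(15/322) = -1. Step 2 — apply |x|_p = p^{-v_p(x)} = 7^{1} = 7.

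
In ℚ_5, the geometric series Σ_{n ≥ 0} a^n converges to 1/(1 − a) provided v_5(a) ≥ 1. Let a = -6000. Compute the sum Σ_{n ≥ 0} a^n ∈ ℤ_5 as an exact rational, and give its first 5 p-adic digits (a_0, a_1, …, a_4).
Σ a^n = 1/(1 − a) = 1/6001;  first 5 digits = (1, 0, 0, 2, 0)

v_5(a) = 3 ≥ 1, so the series converges in ℤ_5 to 1/(1 − a) = 1/(1 − (-6000)) = 1/6001. Expand this rational in ℤ_5: compute digits iteratively via d_i = x_i mod 5, x_{i+1} = (x_i − d_i)/5. The first 5 digits are (1, 0, 0, 2, 0).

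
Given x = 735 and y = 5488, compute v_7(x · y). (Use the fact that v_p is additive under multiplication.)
v_7(4033680) = 5

v_p(x) = 2 (factor: 735 = 7^2 · 15); v_p(y) = 3 (factor: 5488 = 7^3 · 16). Additivity: v_p(xy) = v_p(x) + v_p(y) = 2 + 3 = 5. (Direct check: xy = 4033680 = 7^5 · (240).)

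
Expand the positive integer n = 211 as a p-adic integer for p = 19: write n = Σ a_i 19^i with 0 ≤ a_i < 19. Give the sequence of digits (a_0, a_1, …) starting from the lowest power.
(a_0, a_1, …) = (2, 11)

Repeated division by 19 gives the digits low-to-high: 211 = 2 + 11·19^1. Digit sequence: (2, 11).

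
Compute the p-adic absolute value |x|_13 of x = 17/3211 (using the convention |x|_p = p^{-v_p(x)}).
|17/3211|_13 = 169

Step 1 — compute v_13(x) by factoring powers of 13 out of the numerator and denominator: v_13(17/3211) = -2. Step 2 — apply |x|_p = p^{-v_p(x)} = 13^{2} = 169.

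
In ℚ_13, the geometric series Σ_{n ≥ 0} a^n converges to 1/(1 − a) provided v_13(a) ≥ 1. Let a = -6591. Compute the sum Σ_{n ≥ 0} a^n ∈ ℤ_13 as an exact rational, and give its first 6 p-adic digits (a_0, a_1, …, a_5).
Σ a^n = 1/(1 − a) = 1/6592;  first 6 digits = (1, 0, 0, 10, 12, 12)

v_13(a) = 3 ≥ 1, so the series converges in ℤ_13 to 1/(1 − a) = 1/(1 − (-6591)) = 1/6592. Expand this rational in ℤ_13: compute digits iteratively via d_i = x_i mod 13, x_{i+1} = (x_i − d_i)/13. The first 6 digits are (1, 0, 0, 10, 12, 12).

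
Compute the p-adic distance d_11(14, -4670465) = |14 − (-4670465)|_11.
d_11(14, -4670465) = 1/161051

Step 1 — x − y = 14 − (-4670465) = 4670479. Step 2 — v_11(4670479) = 5 (factor: 4670479 = (11^5 · 29); the sign does not affect v_p). Step 3 — |x − y|_11 = 11^{-5} = 1/161051.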